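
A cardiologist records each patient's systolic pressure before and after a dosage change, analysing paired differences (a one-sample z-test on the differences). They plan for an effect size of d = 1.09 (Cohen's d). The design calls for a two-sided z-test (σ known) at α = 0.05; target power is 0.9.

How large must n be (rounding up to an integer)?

For power 0.9 need Φ(δ − z_{0.025}) = 0.9, so δ = z_{0.025} + z_{0.10} = 1.960 + 1.282 = 3.242.
(For δ > 0 the lower-tail rejection region contributes negligibly to power, so the one-term inversion is standard.)
δ = d·√n ⇒ n = (δ/d)² = (3.242 / 1.09)² = 8.84.
Rounding up, n = 9.

n = 9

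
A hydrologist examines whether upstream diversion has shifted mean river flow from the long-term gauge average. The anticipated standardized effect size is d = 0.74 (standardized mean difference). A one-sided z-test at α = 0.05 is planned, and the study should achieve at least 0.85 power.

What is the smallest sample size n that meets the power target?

n = 14

For power 0.85 need Φ(δ − z_{0.05}) = 0.85, so δ = z_{0.05} + z_{0.15} = 1.645 + 1.036 = 2.681.
δ = d·√n ⇒ n = (δ/d)² = (2.681 / 0.74)² = 13.13.
Rounding up, n = 14.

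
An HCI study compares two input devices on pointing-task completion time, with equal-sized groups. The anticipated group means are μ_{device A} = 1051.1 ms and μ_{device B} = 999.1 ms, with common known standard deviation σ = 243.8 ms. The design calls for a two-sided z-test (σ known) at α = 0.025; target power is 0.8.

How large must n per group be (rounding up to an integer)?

n = 418 per group

Standardized effect: d = |μ_{device A} − μ_{device B}| / σ = |1051.1 − 999.1| / 243.8 = 0.2133
For power 0.8 need Φ(δ − z_{0.0125}) = 0.8, so δ = z_{0.0125} + z_{0.20} = 2.241 + 0.842 = 3.083.
(For δ > 0 the lower-tail rejection region contributes negligibly to power, so the one-term inversion is standard.)
δ = d·√(n/2) ⇒ n = 2(δ/d)² = 2 × (3.083 / 0.2133)² = 417.87.
Round up to the next whole unit.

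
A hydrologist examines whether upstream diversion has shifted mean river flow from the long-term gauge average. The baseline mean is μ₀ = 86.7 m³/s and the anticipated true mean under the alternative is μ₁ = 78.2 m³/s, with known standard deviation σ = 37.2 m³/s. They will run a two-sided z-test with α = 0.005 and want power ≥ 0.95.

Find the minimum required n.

Standardized effect: d = |μ₁ − μ₀| / σ = |78.2 − 86.7| / 37.2 = 0.2285
For power 0.95 need Φ(δ − z_{0.0025}) = 0.95, so δ = z_{0.0025} + z_{0.05} = 2.807 + 1.645 = 4.452.
(The Φ(−δ − z_{α/2}) term is vanishingly small for δ > 0 and is dropped in the standard sample-size formula.)
δ = d·√n ⇒ n = (δ/d)² = (4.452 / 0.2285)² = 379.61.
Rounding up, n = 380.

n = 380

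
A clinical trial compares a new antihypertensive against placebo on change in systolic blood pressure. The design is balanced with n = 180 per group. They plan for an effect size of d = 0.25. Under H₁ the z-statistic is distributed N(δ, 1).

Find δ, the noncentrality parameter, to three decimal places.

The noncentrality parameter scales effect size by the design's sample-size factor: δ = d·√(n/2) = 0.25 × √(180/2) = 2.3717

δ ≈ 2.372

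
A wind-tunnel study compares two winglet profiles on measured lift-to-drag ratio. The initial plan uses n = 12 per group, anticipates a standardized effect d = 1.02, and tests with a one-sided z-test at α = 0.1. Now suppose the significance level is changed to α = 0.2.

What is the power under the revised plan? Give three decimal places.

δ = d·√(n/2) = 1.02 × √(12/2) = 2.4985 (unchanged). New critical value: z_{0.2} = 0.842.
Revised power = P(Z > 0.842 − δ) = Φ(1.657) = 0.9512.

Power ≈ 0.951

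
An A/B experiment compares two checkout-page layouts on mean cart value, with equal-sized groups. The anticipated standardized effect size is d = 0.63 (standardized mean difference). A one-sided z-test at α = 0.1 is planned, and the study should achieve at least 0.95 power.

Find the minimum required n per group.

For power 0.95 need Φ(δ − z_{0.1}) = 0.95, so δ = z_{0.1} + z_{0.05} = 1.282 + 1.645 = 2.926.
δ = d·√(n/2) ⇒ n = 2(δ/d)² = 2 × (2.926 / 0.63)² = 43.15.
Round up to the next whole unit.

n = 44 per group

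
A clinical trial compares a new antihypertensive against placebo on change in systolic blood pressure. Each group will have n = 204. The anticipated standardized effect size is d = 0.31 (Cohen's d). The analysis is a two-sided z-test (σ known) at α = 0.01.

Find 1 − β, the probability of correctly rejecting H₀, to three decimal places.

Noncentrality parameter: δ = d·√(n/2) = 0.31 × √(204/2) = 3.1308
Two-sided α = 0.01 → critical value z_{0.005} = 2.576.
Power = Φ(δ − 2.576) + Φ(−δ − 2.576) = Φ(0.555) + Φ(-5.707) = 0.7106 + 0.0000 = 0.7106.

Power ≈ 0.711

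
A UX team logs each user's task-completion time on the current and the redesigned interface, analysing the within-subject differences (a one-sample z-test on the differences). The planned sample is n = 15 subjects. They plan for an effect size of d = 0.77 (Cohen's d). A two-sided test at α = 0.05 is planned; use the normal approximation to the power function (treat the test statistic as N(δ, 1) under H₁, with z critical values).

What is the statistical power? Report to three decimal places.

Power ≈ 0.847

Noncentrality parameter: δ = d·√n = 0.77 × √15 = 2.9822
Critical value for a two-sided test at α = 0.05: z_{α/2} = 1.960.
Power = Φ(δ − 1.960) + Φ(−δ − 1.960) = Φ(1.022) + Φ(-4.942) = 0.8467 + 0.0000 = 0.8467.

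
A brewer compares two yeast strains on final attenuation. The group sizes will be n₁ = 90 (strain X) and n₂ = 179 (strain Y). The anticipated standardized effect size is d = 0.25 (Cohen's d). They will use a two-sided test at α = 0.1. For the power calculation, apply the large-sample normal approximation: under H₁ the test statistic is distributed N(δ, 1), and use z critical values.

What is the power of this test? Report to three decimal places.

Power ≈ 0.614

Noncentrality parameter: δ = d / √(1/n₁ + 1/n₂) = 0.25 / √(1/90 + 1/179) = 1.9347
Critical value for a two-sided test at α = 0.1: z_{α/2} = 1.645.
Power = Φ(δ − 1.645) + Φ(−δ − 1.645) = Φ(0.290) + Φ(-3.580) = 0.6140 + 0.0002 = 0.6142.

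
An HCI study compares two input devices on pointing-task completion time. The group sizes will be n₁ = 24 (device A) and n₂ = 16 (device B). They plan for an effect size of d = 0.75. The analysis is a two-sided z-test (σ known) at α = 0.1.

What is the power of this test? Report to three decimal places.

Power ≈ 0.751

Noncentrality parameter: δ = d / √(1/n₁ + 1/n₂) = 0.75 / √(1/24 + 1/16) = 2.3238
Critical value for a two-sided test at α = 0.1: z_{α/2} = 1.645.
Power = Φ(δ − 1.645) + Φ(−δ − 1.645) = Φ(0.679) + Φ(-3.969) = 0.7514 + 0.0000 = 0.7514.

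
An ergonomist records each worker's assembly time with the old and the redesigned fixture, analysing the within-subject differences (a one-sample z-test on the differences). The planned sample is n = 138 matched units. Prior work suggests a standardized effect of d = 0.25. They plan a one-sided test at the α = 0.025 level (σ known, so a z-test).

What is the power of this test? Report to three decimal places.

Power ≈ 0.836

Noncentrality parameter: δ = d·√n = 0.25 × √138 = 2.9368
Critical value for a one-sided test at α = 0.025: z_α = 1.960.
Power = P(Z > 1.960 − δ) = Φ(0.977) = 0.8357.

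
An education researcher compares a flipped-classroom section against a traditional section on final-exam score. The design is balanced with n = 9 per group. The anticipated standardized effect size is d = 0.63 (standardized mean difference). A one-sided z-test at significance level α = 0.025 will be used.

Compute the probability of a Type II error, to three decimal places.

β ≈ 0.734

Noncentrality parameter: δ = d·√(n/2) = 0.63 × √(9/2) = 1.3364
Critical value for a one-sided test at α = 0.025: z_α = 1.960.
Power = Φ(δ − 1.960) = Φ(-0.624) = 0.2665.
Type II error: β = 1 − power = 1 − 0.2665 = 0.7335.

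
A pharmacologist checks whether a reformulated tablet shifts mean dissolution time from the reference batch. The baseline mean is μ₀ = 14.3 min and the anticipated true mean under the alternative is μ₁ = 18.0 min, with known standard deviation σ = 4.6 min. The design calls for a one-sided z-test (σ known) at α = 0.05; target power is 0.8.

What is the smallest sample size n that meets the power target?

n = 10

Standardized effect: d = |μ₁ − μ₀| / σ = |18.0 − 14.3| / 4.6 = 0.8043
For power 0.8 need Φ(δ − z_{0.05}) = 0.8, so δ = z_{0.05} + z_{0.20} = 1.645 + 0.842 = 2.486.
δ = d·√n ⇒ n = (δ/d)² = (2.486 / 0.8043)² = 9.56.
Round up to the next whole unit.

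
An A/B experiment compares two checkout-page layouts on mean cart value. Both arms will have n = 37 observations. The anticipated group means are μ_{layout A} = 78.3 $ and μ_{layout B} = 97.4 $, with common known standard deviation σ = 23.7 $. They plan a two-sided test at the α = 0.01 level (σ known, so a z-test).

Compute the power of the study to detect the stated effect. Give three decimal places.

Power ≈ 0.813

Standardized effect: d = |μ_{layout A} − μ_{layout B}| / σ = |78.3 − 97.4| / 23.7 = 0.8059
Noncentrality parameter: δ = d·√(n/2) = 0.8059 × √(37/2) = 3.4663
Two-sided α = 0.01 → critical value z_{0.005} = 2.576.
Power = Φ(δ − 2.576) + Φ(−δ − 2.576) = Φ(0.891) + Φ(-6.042) = 0.8134 + 0.0000 = 0.8134.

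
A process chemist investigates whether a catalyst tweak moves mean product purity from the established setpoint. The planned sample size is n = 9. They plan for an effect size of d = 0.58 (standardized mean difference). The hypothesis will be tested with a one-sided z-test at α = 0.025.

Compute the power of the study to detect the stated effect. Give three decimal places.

Power ≈ 0.413

Noncentrality parameter: δ = d·√n = 0.58 × √9 = 1.7400
Critical value for a one-sided test at α = 0.025: z_α = 1.960.
Power = Φ(δ − 1.960) = Φ(-0.220) = 0.4129.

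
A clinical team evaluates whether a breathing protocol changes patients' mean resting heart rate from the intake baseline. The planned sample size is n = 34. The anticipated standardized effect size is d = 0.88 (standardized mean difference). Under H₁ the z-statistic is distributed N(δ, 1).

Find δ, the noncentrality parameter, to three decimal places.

δ = d·√n = 0.88 × √34 = 5.1312

δ ≈ 5.131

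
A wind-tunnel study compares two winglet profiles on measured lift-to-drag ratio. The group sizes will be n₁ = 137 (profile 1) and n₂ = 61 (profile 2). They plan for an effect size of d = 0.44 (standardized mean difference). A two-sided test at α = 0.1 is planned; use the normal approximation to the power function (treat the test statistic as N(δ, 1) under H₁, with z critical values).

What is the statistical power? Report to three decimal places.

Noncentrality parameter: δ = d / √(1/n₁ + 1/n₂) = 0.44 / √(1/137 + 1/61) = 2.8585
Two-sided α = 0.1 → critical value z_{0.05} = 1.645.
Power = Φ(δ − 1.645) + Φ(−δ − 1.645) = Φ(1.214) + Φ(-4.503) = 0.8876 + 0.0000 = 0.8876.

Power ≈ 0.888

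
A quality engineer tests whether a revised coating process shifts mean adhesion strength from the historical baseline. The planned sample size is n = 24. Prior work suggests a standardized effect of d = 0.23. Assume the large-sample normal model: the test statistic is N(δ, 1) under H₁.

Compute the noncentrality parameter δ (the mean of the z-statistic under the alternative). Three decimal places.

δ ≈ 1.127

δ = d·√n = 0.23 × √24 = 1.1268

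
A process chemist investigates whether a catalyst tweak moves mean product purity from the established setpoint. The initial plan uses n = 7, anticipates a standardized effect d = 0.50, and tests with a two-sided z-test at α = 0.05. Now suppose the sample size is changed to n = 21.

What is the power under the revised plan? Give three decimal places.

Power ≈ 0.630

With n = 21: δ = d·√n = 0.50 × √21 = 2.2913. Critical value z_{0.025} = 1.960.
Revised power = Φ(δ − 1.960) + Φ(−δ − 1.960) = Φ(0.331) + Φ(-4.251) = 0.6298 + 0.0000 = 0.6298.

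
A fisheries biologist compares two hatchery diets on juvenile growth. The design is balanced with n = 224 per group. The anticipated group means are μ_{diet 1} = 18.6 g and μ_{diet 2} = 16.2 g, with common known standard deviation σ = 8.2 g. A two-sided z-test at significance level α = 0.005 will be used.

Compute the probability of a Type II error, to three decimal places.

β ≈ 0.386

Standardized effect: d = |μ_{diet 1} − μ_{diet 2}| / σ = |18.6 − 16.2| / 8.2 = 0.2927
Noncentrality parameter: δ = d·√(n/2) = 0.2927 × √(224/2) = 3.0975
Critical value for a two-sided test at α = 0.005: z_{α/2} = 2.807.
Power = Φ(δ − 2.807) + Φ(−δ − 2.807) = Φ(0.290) + Φ(-5.904) = 0.6143 + 0.0000 = 0.6143.
Type II error: β = 1 − power = 1 − 0.6143 = 0.3857.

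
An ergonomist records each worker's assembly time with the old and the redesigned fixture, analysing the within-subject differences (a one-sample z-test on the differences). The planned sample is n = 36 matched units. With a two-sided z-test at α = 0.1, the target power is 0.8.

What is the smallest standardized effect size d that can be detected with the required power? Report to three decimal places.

Required noncentrality: δ = z_{0.05} + z_{0.20} = 1.645 + 0.842 = 2.486.
(Lower-tail contribution to power is negligible for δ > 0.)
δ = d·√n ⇒ d = δ/√n = 2.486/√36 = 0.4144.

d ≈ 0.414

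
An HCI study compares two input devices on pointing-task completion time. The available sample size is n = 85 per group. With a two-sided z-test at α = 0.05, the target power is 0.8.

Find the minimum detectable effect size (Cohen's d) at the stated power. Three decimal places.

Required noncentrality: δ = z_{0.025} + z_{0.20} = 1.960 + 0.842 = 2.802.
(The second rejection-region term Φ(−δ − z_{α/2}) is negligible and dropped.)
δ = d·√(n/2) ⇒ d = δ/√(n/2) = 2.802/√(85/2) = 0.4297.

d ≈ 0.430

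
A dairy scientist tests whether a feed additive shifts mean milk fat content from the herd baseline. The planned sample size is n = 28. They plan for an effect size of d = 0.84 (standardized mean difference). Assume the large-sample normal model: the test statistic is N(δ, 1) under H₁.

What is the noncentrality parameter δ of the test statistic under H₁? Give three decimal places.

The noncentrality parameter scales effect size by the design's sample-size factor: δ = d·√n = 0.84 × √28 = 4.4449

δ ≈ 4.445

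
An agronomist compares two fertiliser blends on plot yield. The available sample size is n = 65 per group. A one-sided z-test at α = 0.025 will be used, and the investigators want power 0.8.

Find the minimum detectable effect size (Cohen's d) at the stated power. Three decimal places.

Need Φ(δ − 1.960) = 0.8, so δ = 1.960 + 0.842 = 2.802.
δ = d·√(n/2) ⇒ d = δ/√(n/2) = 2.802/√(65/2) = 0.4914.

d ≈ 0.491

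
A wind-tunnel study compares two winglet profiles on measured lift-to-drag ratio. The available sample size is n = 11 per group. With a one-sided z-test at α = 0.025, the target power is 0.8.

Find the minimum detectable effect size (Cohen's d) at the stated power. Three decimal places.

d ≈ 1.195

Required noncentrality: δ = z_{0.025} + z_{0.20} = 1.960 + 0.842 = 2.802.
δ = d·√(n/2) ⇒ d = δ/√(n/2) = 2.802/√(11/2) = 1.1946.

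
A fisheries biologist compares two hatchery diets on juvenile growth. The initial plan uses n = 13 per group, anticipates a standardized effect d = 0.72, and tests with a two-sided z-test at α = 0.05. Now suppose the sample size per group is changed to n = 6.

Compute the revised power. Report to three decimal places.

With n = 6 per group: δ = d·√(n/2) = 0.72 × √(6/2) = 1.2471. Critical value z_{0.025} = 1.960.
Revised power = Φ(δ − 1.960) + Φ(−δ − 1.960) = Φ(-0.713) + Φ(-3.207) = 0.2380 + 0.0007 = 0.2386.

Power ≈ 0.239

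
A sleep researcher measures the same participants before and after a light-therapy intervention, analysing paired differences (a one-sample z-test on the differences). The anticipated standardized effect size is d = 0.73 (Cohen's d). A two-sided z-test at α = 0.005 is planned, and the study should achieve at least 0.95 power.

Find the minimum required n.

n = 38

For power 0.95 need Φ(δ − z_{0.0025}) = 0.95, so δ = z_{0.0025} + z_{0.05} = 2.807 + 1.645 = 4.452.
(The Φ(−δ − z_{α/2}) term is vanishingly small for δ > 0 and is dropped in the standard sample-size formula.)
δ = d·√n ⇒ n = (δ/d)² = (4.452 / 0.73)² = 37.19.
Rounding up, n = 38.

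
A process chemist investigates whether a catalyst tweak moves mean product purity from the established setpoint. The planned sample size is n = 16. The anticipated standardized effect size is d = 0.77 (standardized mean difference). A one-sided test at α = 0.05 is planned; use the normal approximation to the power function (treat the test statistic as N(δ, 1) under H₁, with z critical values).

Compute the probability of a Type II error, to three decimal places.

β ≈ 0.076

Noncentrality parameter: δ = d·√n = 0.77 × √16 = 3.0800
One-sided α = 0.05 → critical value z_{0.05} = 1.645.
Power = Φ(δ − 1.645) = Φ(1.435) = 0.9244.
Type II error: β = 1 − power = 1 − 0.9244 = 0.0756.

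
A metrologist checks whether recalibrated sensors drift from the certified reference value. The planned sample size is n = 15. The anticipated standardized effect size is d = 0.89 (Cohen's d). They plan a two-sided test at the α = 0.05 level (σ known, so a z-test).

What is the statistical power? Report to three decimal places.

Noncentrality parameter: δ = d·√n = 0.89 × √15 = 3.4470
Two-sided α = 0.05 → critical value z_{0.025} = 1.960.
Power = Φ(δ − 1.960) + Φ(−δ − 1.960) = Φ(1.487) + Φ(-5.407) = 0.9315 + 0.0000 = 0.9315.

Power ≈ 0.931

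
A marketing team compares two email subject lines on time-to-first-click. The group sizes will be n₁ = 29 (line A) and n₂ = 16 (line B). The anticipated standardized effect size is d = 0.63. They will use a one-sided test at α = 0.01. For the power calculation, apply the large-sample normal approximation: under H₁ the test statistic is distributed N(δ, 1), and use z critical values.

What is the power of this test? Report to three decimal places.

Power ≈ 0.381

Noncentrality parameter: δ = d / √(1/n₁ + 1/n₂) = 0.63 / √(1/29 + 1/16) = 2.0230
Critical value for a one-sided test at α = 0.01: z_α = 2.326.
Power = Φ(δ − 2.326) = Φ(-0.303) = 0.3808.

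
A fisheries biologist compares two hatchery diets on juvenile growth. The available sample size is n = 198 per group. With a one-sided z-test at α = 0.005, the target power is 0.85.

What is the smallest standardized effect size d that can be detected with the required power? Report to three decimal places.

Need Φ(δ − 2.576) = 0.85, so δ = 2.576 + 1.036 = 3.612.
δ = d·√(n/2) ⇒ d = δ/√(n/2) = 3.612/√(198/2) = 0.3630.

d ≈ 0.363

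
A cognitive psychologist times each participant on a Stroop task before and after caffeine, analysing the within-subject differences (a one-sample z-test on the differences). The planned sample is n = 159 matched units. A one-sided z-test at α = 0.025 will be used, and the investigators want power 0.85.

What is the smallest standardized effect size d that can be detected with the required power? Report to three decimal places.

Required noncentrality: δ = z_{0.025} + z_{0.15} = 1.960 + 1.036 = 2.996.
δ = d·√n ⇒ d = δ/√n = 2.996/√159 = 0.2376.

d ≈ 0.238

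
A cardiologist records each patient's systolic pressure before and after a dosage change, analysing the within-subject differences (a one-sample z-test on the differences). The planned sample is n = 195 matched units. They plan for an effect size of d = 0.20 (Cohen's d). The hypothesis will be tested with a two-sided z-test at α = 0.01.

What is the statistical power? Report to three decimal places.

Power ≈ 0.586

Noncentrality parameter: δ = d·√n = 0.20 × √195 = 2.7928
Two-sided α = 0.01 → critical value z_{0.005} = 2.576.
Power = Φ(δ − 2.576) + Φ(−δ − 2.576) = Φ(0.217) + Φ(-5.369) = 0.5859 + 0.0000 = 0.5859.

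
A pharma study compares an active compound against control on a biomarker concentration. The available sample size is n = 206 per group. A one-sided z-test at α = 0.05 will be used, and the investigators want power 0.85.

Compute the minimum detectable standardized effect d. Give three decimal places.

d ≈ 0.264

Required noncentrality: δ = z_{0.05} + z_{0.15} = 1.645 + 1.036 = 2.681.
δ = d·√(n/2) ⇒ d = δ/√(n/2) = 2.681/√(206/2) = 0.2642.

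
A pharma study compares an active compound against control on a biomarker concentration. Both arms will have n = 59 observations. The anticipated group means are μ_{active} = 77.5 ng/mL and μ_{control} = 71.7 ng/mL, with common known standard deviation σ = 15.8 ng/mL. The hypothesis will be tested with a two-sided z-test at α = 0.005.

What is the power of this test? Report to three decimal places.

Standardized effect: d = |μ_{active} − μ_{control}| / σ = |77.5 − 71.7| / 15.8 = 0.3671
Noncentrality parameter: δ = d·√(n/2) = 0.3671 × √(59/2) = 1.9938
Critical value for a two-sided test at α = 0.005: z_{α/2} = 2.807.
Power = Φ(δ − 2.807) + Φ(−δ − 2.807) = Φ(-0.813) + Φ(-4.801) = 0.2080 + 0.0000 = 0.2080.

Power ≈ 0.208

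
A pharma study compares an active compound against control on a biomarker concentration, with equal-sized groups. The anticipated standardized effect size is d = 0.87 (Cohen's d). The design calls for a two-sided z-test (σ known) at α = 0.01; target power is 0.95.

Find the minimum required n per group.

n = 48 per group

Set Φ(δ − 2.576) = 0.95; then δ − 2.576 = Φ⁻¹(0.95) = 1.645, giving δ = 4.221.
(For δ > 0 the lower-tail rejection region contributes negligibly to power, so the one-term inversion is standard.)
δ = d·√(n/2) ⇒ n = 2(δ/d)² = 2 × (4.221 / 0.87)² = 47.07.
Rounding up, n = 48 per group.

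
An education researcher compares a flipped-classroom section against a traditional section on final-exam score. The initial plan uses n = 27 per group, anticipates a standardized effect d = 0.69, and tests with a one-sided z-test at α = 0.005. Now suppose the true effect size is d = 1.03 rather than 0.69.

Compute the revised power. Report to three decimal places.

With d = 1.03: δ = d·√(n/2) = 1.03 × √(27/2) = 3.7845. Critical value z_{0.005} = 2.576.
Revised power = Φ(δ − 2.576) = Φ(1.209) = 0.8866.

Power ≈ 0.887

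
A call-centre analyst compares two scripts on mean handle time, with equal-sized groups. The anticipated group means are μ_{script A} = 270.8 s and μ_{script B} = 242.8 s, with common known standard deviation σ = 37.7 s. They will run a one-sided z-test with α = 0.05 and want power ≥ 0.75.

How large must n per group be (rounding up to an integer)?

n = 20 per group

Standardized effect: d = |μ_{script A} − μ_{script B}| / σ = |270.8 − 242.8| / 37.7 = 0.7427
Set Φ(δ − 1.645) = 0.75; then δ − 1.645 = Φ⁻¹(0.75) = 0.674, giving δ = 2.319.
δ = d·√(n/2) ⇒ n = 2(δ/d)² = 2 × (2.319 / 0.7427)² = 19.50.
Round up to the next whole unit.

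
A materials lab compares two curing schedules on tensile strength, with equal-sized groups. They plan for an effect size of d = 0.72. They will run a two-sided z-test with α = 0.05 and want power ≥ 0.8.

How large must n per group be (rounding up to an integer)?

For power 0.8 need Φ(δ − z_{0.025}) = 0.8, so δ = z_{0.025} + z_{0.20} = 1.960 + 0.842 = 2.802.
(The Φ(−δ − z_{α/2}) term is vanishingly small for δ > 0 and is dropped in the standard sample-size formula.)
δ = d·√(n/2) ⇒ n = 2(δ/d)² = 2 × (2.802 / 0.72)² = 30.28.
Rounding up, n = 31 per group.

n = 31 per group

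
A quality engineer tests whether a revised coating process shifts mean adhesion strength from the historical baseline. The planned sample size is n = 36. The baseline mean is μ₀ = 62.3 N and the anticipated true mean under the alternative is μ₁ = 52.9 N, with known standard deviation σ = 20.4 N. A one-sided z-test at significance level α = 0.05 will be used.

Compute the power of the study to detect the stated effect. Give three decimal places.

Standardized effect: d = |μ₁ − μ₀| / σ = |52.9 − 62.3| / 20.4 = 0.4608
Noncentrality parameter: δ = d·√n = 0.4608 × √36 = 2.7647
Critical value for a one-sided test at α = 0.05: z_α = 1.645.
Power = P(Z > 1.645 − δ) = Φ(1.120) = 0.8686.

Power ≈ 0.869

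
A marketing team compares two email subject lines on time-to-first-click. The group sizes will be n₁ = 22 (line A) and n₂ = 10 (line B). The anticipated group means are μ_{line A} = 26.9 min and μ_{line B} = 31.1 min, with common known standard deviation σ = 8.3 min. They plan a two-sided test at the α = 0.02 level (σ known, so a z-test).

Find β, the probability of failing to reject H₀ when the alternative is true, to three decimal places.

Standardized effect: d = |μ_{line A} − μ_{line B}| / σ = |26.9 − 31.1| / 8.3 = 0.5060
Noncentrality parameter: δ = d / √(1/n₁ + 1/n₂) = 0.5060 / √(1/22 + 1/10) = 1.3268
Critical value for a two-sided test at α = 0.02: z_{α/2} = 2.326.
Power = Φ(δ − 2.326) + Φ(−δ − 2.326) = Φ(-1.000) + Φ(-3.653) = 0.1588 + 0.0001 = 0.1589.
Type II error: β = 1 − power = 1 − 0.1589 = 0.8411.

β ≈ 0.841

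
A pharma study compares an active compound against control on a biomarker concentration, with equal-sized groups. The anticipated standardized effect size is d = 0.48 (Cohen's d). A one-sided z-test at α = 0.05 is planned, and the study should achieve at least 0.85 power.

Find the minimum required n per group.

n = 63 per group

For power 0.85 need Φ(δ − z_{0.05}) = 0.85, so δ = z_{0.05} + z_{0.15} = 1.645 + 1.036 = 2.681.
δ = d·√(n/2) ⇒ n = 2(δ/d)² = 2 × (2.681 / 0.48)² = 62.41.
Rounding up, n = 63 per group.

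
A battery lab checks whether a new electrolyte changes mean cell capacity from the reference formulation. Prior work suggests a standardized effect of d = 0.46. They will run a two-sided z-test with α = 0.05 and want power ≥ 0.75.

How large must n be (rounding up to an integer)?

Set Φ(δ − 1.960) = 0.75; then δ − 1.960 = Φ⁻¹(0.75) = 0.674, giving δ = 2.634.
(Ignoring the negligible lower-tail rejection probability gives the usual closed-form inversion.)
δ = d·√n ⇒ n = (δ/d)² = (2.634 / 0.46)² = 32.80.
Rounding up, n = 33.

n = 33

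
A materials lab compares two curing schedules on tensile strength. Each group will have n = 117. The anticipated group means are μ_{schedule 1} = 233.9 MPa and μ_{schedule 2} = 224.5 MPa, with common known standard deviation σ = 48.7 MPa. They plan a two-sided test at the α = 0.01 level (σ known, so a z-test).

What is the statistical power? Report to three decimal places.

Standardized effect: d = |μ_{schedule 1} − μ_{schedule 2}| / σ = |233.9 − 224.5| / 48.7 = 0.1930
Noncentrality parameter: δ = d·√(n/2) = 0.1930 × √(117/2) = 1.4763
Critical value for a two-sided test at α = 0.01: z_{α/2} = 2.576.
Power = Φ(δ − 2.576) + Φ(−δ − 2.576) = Φ(-1.100) + Φ(-4.052) = 0.1358 + 0.0000 = 0.1358.

Power ≈ 0.136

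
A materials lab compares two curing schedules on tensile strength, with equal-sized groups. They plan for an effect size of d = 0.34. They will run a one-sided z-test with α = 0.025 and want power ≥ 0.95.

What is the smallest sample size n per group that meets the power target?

n = 225 per group

Set Φ(δ − 1.960) = 0.95; then δ − 1.960 = Φ⁻¹(0.95) = 1.645, giving δ = 3.605.
δ = d·√(n/2) ⇒ n = 2(δ/d)² = 2 × (3.605 / 0.34)² = 224.82.
Round up to the next whole unit.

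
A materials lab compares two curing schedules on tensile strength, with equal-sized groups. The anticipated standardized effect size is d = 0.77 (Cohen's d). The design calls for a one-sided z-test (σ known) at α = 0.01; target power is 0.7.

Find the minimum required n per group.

For power 0.7 need Φ(δ − z_{0.01}) = 0.7, so δ = z_{0.01} + z_{0.30} = 2.326 + 0.524 = 2.851.
δ = d·√(n/2) ⇒ n = 2(δ/d)² = 2 × (2.851 / 0.77)² = 27.41.
Rounding up, n = 28 per group.

n = 28 per group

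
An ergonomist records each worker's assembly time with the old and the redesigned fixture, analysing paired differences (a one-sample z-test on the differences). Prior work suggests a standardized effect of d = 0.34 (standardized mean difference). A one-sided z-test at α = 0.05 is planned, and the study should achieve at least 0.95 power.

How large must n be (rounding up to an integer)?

n = 94

Set Φ(δ − 1.645) = 0.95; then δ − 1.645 = Φ⁻¹(0.95) = 1.645, giving δ = 3.290.
δ = d·√n ⇒ n = (δ/d)² = (3.290 / 0.34)² = 93.62.
Round up to the next whole unit.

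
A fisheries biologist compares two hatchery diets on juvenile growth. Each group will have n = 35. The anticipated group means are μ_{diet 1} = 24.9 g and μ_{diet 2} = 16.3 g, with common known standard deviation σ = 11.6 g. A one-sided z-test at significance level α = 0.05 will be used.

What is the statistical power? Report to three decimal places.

Power ≈ 0.927

Standardized effect: d = |μ_{diet 1} − μ_{diet 2}| / σ = |24.9 − 16.3| / 11.6 = 0.7414
Noncentrality parameter: δ = d·√(n/2) = 0.7414 × √(35/2) = 3.1014
One-sided α = 0.05 → critical value z_{0.05} = 1.645.
Power = Φ(δ − 1.645) = Φ(1.457) = 0.9274.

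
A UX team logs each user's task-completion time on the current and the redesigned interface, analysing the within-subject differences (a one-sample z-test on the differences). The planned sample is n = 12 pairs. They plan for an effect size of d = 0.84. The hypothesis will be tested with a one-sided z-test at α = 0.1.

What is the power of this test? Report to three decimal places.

Power ≈ 0.948

Noncentrality parameter: δ = d·√n = 0.84 × √12 = 2.9098
One-sided α = 0.1 → critical value z_{0.1} = 1.282.
Power = P(Z > 1.282 − δ) = Φ(1.628) = 0.9483.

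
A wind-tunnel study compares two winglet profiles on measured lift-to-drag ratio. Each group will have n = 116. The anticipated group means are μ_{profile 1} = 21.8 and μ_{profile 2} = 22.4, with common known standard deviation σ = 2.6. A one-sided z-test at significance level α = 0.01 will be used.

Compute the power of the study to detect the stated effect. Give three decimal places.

Power ≈ 0.285

Standardized effect: d = |μ_{profile 1} − μ_{profile 2}| / σ = |21.8 − 22.4| / 2.6 = 0.2308
Noncentrality parameter: δ = d·√(n/2) = 0.2308 × √(116/2) = 1.7575
Critical value for a one-sided test at α = 0.01: z_α = 2.326.
Power = P(Z > 2.326 − δ) = Φ(-0.569) = 0.2847.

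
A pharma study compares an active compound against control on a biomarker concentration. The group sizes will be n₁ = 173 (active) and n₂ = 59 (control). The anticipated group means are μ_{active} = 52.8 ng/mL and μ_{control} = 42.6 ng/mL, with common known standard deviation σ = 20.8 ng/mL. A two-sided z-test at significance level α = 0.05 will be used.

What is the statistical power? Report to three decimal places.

Standardized effect: d = |μ_{active} − μ_{control}| / σ = |52.8 − 42.6| / 20.8 = 0.4904
Noncentrality parameter: λ = d / √(1/n₁ + 1/n₂) = 0.4904 / √(1/173 + 1/59) = 3.2527
Critical value for a two-sided test at α = 0.05: z_{α/2} = 1.960.
Power = Φ(λ − 1.960) + Φ(−λ − 1.960) = Φ(1.293) + Φ(-5.213) = 0.9019 + 0.0000 = 0.9019.

Power ≈ 0.902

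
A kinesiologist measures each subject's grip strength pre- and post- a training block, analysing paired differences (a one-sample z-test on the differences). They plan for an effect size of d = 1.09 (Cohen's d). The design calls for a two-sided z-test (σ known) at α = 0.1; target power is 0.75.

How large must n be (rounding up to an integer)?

n = 5

Set Φ(δ − 1.645) = 0.75; then δ − 1.645 = Φ⁻¹(0.75) = 0.674, giving δ = 2.319.
(The Φ(−δ − z_{α/2}) term is vanishingly small for δ > 0 and is dropped in the standard sample-size formula.)
δ = d·√n ⇒ n = (δ/d)² = (2.319 / 1.09)² = 4.53.
Round up to the next whole unit.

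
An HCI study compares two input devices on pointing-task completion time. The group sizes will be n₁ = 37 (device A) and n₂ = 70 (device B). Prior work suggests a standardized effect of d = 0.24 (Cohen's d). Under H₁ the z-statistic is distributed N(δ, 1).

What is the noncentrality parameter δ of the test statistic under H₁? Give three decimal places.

The noncentrality parameter scales effect size by the design's sample-size factor: δ = d / √(1/n₁ + 1/n₂) = 0.24 / √(1/37 + 1/70) = 1.1808

δ ≈ 1.181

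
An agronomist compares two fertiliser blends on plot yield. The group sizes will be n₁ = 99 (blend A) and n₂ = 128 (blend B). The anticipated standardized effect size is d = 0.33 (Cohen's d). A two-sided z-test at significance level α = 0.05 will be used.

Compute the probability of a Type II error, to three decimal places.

Noncentrality parameter: δ = d / √(1/n₁ + 1/n₂) = 0.33 / √(1/99 + 1/128) = 2.4656
Critical value for a two-sided test at α = 0.05: z_{α/2} = 1.960.
Power = Φ(δ − 1.960) + Φ(−δ − 1.960) = Φ(0.506) + Φ(-4.426) = 0.6934 + 0.0000 = 0.6935.
Type II error: β = 1 − power = 1 − 0.6935 = 0.3065.

β ≈ 0.307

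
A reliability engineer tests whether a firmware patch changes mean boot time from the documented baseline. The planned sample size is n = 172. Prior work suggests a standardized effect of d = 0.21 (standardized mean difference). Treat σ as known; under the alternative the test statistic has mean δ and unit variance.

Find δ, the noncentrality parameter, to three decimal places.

δ = d·√n = 0.21 × √172 = 2.7541

δ ≈ 2.754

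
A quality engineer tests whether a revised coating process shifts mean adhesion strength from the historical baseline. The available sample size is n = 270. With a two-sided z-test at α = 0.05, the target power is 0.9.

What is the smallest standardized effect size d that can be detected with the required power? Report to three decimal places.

Need Φ(δ − 1.960) = 0.9, so δ = 1.960 + 1.282 = 3.242.
(Lower-tail contribution to power is negligible for δ > 0.)
δ = d·√n ⇒ d = δ/√n = 3.242/√270 = 0.1973.

d ≈ 0.197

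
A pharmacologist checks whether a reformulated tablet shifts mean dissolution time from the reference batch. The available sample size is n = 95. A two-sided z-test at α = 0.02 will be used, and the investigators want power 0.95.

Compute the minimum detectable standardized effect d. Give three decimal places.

d ≈ 0.407

Need Φ(δ − 2.326) = 0.95, so δ = 2.326 + 1.645 = 3.971.
(The second rejection-region term Φ(−δ − z_{α/2}) is negligible and dropped.)
δ = d·√n ⇒ d = δ/√n = 3.971/√95 = 0.4074.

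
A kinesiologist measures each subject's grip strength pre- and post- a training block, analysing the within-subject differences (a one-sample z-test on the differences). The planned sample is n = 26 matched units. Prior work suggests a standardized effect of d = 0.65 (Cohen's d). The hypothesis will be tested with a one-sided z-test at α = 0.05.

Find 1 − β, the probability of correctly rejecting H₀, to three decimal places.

Noncentrality parameter: δ = d·√n = 0.65 × √26 = 3.3144
One-sided α = 0.05 → critical value z_{0.05} = 1.645.
Power = P(Z > 1.645 − δ) = Φ(1.670) = 0.9525.

Power ≈ 0.952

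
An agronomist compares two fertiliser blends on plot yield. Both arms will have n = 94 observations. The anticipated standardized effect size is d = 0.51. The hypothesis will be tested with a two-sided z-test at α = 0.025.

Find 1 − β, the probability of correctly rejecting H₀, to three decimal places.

Noncentrality parameter: δ = d·√(n/2) = 0.51 × √(94/2) = 3.4964
Critical value for a two-sided test at α = 0.025: z_{α/2} = 2.241.
Power = Φ(δ − 2.241) + Φ(−δ − 2.241) = Φ(1.255) + Φ(-5.738) = 0.8953 + 0.0000 = 0.8953.

Power ≈ 0.895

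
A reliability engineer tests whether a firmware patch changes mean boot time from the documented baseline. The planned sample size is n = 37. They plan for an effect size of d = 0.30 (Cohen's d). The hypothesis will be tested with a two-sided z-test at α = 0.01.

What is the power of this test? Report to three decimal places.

Noncentrality parameter: δ = d·√n = 0.30 × √37 = 1.8248
Critical value for a two-sided test at α = 0.01: z_{α/2} = 2.576.
Power = Φ(δ − 2.576) + Φ(−δ − 2.576) = Φ(-0.751) + Φ(-4.401) = 0.2263 + 0.0000 = 0.2263.

Power ≈ 0.226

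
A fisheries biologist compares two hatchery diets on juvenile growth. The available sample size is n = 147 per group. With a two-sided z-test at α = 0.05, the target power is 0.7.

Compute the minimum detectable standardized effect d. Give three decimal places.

d ≈ 0.290

Required noncentrality: δ = z_{0.025} + z_{0.30} = 1.960 + 0.524 = 2.484.
(The second rejection-region term Φ(−δ − z_{α/2}) is negligible and dropped.)
δ = d·√(n/2) ⇒ d = δ/√(n/2) = 2.484/√(147/2) = 0.2898.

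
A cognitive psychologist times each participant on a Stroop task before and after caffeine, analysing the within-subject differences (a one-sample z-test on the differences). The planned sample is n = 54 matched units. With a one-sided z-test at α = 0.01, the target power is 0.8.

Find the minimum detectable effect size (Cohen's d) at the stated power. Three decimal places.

Need Φ(δ − 2.326) = 0.8, so δ = 2.326 + 0.842 = 3.168.
δ = d·√n ⇒ d = δ/√n = 3.168/√54 = 0.4311.

d ≈ 0.431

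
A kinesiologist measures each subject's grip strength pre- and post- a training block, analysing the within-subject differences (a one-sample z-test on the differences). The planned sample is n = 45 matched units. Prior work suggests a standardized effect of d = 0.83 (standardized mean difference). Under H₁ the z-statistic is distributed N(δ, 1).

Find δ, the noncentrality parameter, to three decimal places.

The noncentrality parameter scales effect size by the design's sample-size factor: δ = d·√n = 0.83 × √45 = 5.5678

δ ≈ 5.568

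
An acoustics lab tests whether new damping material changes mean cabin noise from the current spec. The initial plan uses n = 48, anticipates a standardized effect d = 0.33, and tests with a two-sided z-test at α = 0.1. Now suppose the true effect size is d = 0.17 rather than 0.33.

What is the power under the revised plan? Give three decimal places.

Power ≈ 0.323

With d = 0.17: δ = d·√n = 0.17 × √48 = 1.1778. Critical value z_{0.05} = 1.645.
Revised power = Φ(δ − 1.645) + Φ(−δ − 1.645) = Φ(-0.467) + Φ(-2.823) = 0.3202 + 0.0024 = 0.3226.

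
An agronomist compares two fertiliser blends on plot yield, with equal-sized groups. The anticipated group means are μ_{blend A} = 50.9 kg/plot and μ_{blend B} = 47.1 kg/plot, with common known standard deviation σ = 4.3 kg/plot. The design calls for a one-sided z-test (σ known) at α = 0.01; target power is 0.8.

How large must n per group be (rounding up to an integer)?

n = 26 per group

Standardized effect: d = |μ_{blend A} − μ_{blend B}| / σ = |50.9 − 47.1| / 4.3 = 0.8837
Set Φ(δ − 2.326) = 0.8; then δ − 2.326 = Φ⁻¹(0.8) = 0.842, giving δ = 3.168.
δ = d·√(n/2) ⇒ n = 2(δ/d)² = 2 × (3.168 / 0.8837)² = 25.70.
Rounding up, n = 26 per group.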